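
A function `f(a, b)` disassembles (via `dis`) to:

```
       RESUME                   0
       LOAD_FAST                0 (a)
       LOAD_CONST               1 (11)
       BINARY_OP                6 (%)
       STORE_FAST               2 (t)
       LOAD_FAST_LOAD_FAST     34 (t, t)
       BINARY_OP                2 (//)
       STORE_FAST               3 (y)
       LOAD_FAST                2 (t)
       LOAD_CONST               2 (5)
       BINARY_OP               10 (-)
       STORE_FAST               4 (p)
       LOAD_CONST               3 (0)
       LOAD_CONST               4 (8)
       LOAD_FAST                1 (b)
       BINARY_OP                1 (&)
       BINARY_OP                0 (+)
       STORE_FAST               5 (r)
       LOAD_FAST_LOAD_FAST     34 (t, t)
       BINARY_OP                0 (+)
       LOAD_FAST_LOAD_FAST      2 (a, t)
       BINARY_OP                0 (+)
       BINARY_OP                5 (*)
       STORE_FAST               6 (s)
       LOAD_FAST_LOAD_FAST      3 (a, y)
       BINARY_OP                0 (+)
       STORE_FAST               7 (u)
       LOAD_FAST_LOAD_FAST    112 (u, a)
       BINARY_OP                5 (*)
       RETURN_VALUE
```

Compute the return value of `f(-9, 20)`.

LOAD_FAST a → push -9. Stack: [-9]
LOAD_CONST → push 11. Stack: [-9, 11]
BINARY_OP % → -9 % 11 = 2. Stack: [2]
STORE_FAST t → t=2. Stack: []
LOAD_FAST_LOAD_FAST t,t → push 2,2. Stack: [2, 2]
BINARY_OP // → 2 // 2 = 1. Stack: [1]
STORE_FAST y → y=1. Stack: []
LOAD_FAST t → push 2. Stack: [2]
LOAD_CONST → push 5. Stack: [2, 5]
BINARY_OP - → 2 - 5 = -3. Stack: [-3]
STORE_FAST p → p=-3. Stack: []
LOAD_CONST → push 0. Stack: [0]
LOAD_CONST → push 8. Stack: [0, 8]
LOAD_FAST b → push 20. Stack: [0, 8, 20]
BINARY_OP & → 8 & 20 = 0. Stack: [0, 0]
BINARY_OP + → 0 + 0 = 0. Stack: [0]
STORE_FAST r → r=0. Stack: []
LOAD_FAST_LOAD_FAST t,t → push 2,2. Stack: [2, 2]
BINARY_OP + → 2 + 2 = 4. Stack: [4]
LOAD_FAST_LOAD_FAST a,t → push -9,2. Stack: [4, -9, 2]
BINARY_OP + → -9 + 2 = -7. Stack: [4, -7]
BINARY_OP * → 4 * -7 = -28. Stack: [-28]
STORE_FAST s → s=-28. Stack: []
LOAD_FAST_LOAD_FAST a,y → push -9,1. Stack: [-9, 1]
BINARY_OP + → -9 + 1 = -8. Stack: [-8]
STORE_FAST u → u=-8. Stack: []
LOAD_FAST_LOAD_FAST u,a → push -8,-9. Stack: [-8, -9]
BINARY_OP * → -8 * -9 = 72. Stack: [72]
RETURN_VALUE → return 72.

72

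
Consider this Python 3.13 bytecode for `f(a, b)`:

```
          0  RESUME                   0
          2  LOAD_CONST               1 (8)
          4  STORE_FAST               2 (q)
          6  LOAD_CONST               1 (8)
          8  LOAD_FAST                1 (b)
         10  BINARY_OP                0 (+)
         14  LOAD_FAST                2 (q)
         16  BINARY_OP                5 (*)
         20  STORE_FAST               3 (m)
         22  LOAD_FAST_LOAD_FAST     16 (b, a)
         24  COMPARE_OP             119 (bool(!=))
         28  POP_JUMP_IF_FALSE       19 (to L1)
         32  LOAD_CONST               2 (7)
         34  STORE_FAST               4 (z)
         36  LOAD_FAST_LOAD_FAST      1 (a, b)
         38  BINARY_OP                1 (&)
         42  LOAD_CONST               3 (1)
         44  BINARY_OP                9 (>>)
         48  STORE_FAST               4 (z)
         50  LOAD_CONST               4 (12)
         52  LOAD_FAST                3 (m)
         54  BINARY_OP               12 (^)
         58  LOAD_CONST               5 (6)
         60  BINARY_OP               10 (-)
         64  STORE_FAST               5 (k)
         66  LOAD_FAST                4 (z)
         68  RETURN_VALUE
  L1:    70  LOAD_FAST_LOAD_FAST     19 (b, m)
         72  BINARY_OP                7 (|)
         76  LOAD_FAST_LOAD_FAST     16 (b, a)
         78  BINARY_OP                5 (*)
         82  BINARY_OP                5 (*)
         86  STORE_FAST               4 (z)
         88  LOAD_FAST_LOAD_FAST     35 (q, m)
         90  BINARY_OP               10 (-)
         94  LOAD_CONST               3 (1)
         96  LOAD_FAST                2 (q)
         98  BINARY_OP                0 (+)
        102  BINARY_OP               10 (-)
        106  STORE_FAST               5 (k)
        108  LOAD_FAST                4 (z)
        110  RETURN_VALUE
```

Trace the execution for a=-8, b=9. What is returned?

4

LOAD_CONST → push 8. Stack: [8]
STORE_FAST q → q=8. Stack: []
LOAD_CONST → push 8. Stack: [8]
LOAD_FAST b → push 9. Stack: [8, 9]
BINARY_OP + → 8 + 9 = 17. Stack: [17]
LOAD_FAST q → push 8. Stack: [17, 8]
BINARY_OP * → 17 * 8 = 136. Stack: [136]
STORE_FAST m → m=136. Stack: []
LOAD_FAST_LOAD_FAST b,a → push 9,-8. Stack: [9, -8]
COMPARE_OP bool(!=) → 9 vs -8 = True. Stack: [True]
POP_JUMP_IF_FALSE → pop True; no jump. Stack: []
LOAD_CONST → push 7. Stack: [7]
STORE_FAST z → z=7. Stack: []
LOAD_FAST_LOAD_FAST a,b → push -8,9. Stack: [-8, 9]
BINARY_OP & → -8 & 9 = 8. Stack: [8]
LOAD_CONST → push 1. Stack: [8, 1]
BINARY_OP >> → 8 >> 1 = 4. Stack: [4]
STORE_FAST z → z=4. Stack: []
LOAD_CONST → push 12. Stack: [12]
LOAD_FAST m → push 136. Stack: [12, 136]
BINARY_OP ^ → 12 ^ 136 = 132. Stack: [132]
LOAD_CONST → push 6. Stack: [132, 6]
BINARY_OP - → 132 - 6 = 126. Stack: [126]
STORE_FAST k → k=126. Stack: []
LOAD_FAST z → push 4. Stack: [4]
RETURN_VALUE → return 4.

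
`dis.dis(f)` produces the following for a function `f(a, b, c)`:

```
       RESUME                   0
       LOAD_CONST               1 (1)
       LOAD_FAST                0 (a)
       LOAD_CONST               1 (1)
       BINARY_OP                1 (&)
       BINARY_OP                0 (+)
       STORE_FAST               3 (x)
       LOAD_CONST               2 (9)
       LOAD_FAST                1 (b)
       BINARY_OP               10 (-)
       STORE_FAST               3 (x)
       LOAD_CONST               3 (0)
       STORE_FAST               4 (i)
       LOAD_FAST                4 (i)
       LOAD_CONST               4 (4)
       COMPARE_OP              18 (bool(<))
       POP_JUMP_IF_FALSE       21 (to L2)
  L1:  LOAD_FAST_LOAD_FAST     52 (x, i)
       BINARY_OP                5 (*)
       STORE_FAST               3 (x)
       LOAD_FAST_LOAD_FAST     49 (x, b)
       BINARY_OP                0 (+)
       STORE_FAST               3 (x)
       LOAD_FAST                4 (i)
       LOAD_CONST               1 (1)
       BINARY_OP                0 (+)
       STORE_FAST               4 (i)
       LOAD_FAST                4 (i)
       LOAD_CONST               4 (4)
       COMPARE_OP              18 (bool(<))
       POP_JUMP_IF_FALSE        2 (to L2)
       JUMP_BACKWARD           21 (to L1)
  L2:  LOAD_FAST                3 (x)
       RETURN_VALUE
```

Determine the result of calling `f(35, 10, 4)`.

LOAD_CONST → push 1
LOAD_FAST a → push 35
LOAD_CONST → push 1
BINARY_OP & → 35 & 1 = 1
BINARY_OP + → 1 + 1 = 2
STORE_FAST x → x=2
LOAD_CONST → push 9
LOAD_FAST b → push 10
BINARY_OP - → 9 - 10 = -1
STORE_FAST x → x=-1
LOAD_CONST → push 0
STORE_FAST i → i=0
LOAD_FAST i → push 0
LOAD_CONST → push 4
COMPARE_OP bool(<) → 0 vs 4 = True
POP_JUMP_IF_FALSE → pop True; no jump
LOAD_FAST_LOAD_FAST x,i → push -1,0
BINARY_OP * → -1 * 0 = 0
STORE_FAST x → x=0
LOAD_FAST_LOAD_FAST x,b → push 0,10
BINARY_OP + → 0 + 10 = 10
STORE_FAST x → x=10
LOAD_FAST i → push 0
LOAD_CONST → push 1
BINARY_OP + → 0 + 1 = 1
STORE_FAST i → i=1
LOAD_FAST i → push 1
LOAD_CONST → push 4
COMPARE_OP bool(<) → 1 vs 4 = True
POP_JUMP_IF_FALSE → pop True; no jump
LOAD_FAST_LOAD_FAST x,i → push 10,1
BINARY_OP * → 10 * 1 = 10
STORE_FAST x → x=10
LOAD_FAST_LOAD_FAST x,b → push 10,10
BINARY_OP + → 10 + 10 = 20
STORE_FAST x → x=20
LOAD_FAST i → push 1
LOAD_CONST → push 1
BINARY_OP + → 1 + 1 = 2
STORE_FAST i → i=2
LOAD_FAST i → push 2
LOAD_CONST → push 4
COMPARE_OP bool(<) → 2 vs 4 = True
POP_JUMP_IF_FALSE → pop True; no jump
LOAD_FAST_LOAD_FAST x,i → push 20,2
BINARY_OP * → 20 * 2 = 40
STORE_FAST x → x=40
LOAD_FAST_LOAD_FAST x,b → push 40,10
BINARY_OP + → 40 + 10 = 50
STORE_FAST x → x=50
LOAD_FAST i → push 2
LOAD_CONST → push 1
BINARY_OP + → 2 + 1 = 3
STORE_FAST i → i=3
LOAD_FAST i → push 3
LOAD_CONST → push 4
COMPARE_OP bool(<) → 3 vs 4 = True
POP_JUMP_IF_FALSE → pop True; no jump
LOAD_FAST_LOAD_FAST x,i → push 50,3
BINARY_OP * → 50 * 3 = 150
STORE_FAST x → x=150
LOAD_FAST_LOAD_FAST x,b → push 150,10
BINARY_OP + → 150 + 10 = 160
STORE_FAST x → x=160
LOAD_FAST i → push 3
LOAD_CONST → push 1
BINARY_OP + → 3 + 1 = 4
STORE_FAST i → i=4
LOAD_FAST i → push 4
LOAD_CONST → push 4
COMPARE_OP bool(<) → 4 vs 4 = False
POP_JUMP_IF_FALSE → pop False; jump
LOAD_FAST x → push 160
RETURN_VALUE → return 160.

160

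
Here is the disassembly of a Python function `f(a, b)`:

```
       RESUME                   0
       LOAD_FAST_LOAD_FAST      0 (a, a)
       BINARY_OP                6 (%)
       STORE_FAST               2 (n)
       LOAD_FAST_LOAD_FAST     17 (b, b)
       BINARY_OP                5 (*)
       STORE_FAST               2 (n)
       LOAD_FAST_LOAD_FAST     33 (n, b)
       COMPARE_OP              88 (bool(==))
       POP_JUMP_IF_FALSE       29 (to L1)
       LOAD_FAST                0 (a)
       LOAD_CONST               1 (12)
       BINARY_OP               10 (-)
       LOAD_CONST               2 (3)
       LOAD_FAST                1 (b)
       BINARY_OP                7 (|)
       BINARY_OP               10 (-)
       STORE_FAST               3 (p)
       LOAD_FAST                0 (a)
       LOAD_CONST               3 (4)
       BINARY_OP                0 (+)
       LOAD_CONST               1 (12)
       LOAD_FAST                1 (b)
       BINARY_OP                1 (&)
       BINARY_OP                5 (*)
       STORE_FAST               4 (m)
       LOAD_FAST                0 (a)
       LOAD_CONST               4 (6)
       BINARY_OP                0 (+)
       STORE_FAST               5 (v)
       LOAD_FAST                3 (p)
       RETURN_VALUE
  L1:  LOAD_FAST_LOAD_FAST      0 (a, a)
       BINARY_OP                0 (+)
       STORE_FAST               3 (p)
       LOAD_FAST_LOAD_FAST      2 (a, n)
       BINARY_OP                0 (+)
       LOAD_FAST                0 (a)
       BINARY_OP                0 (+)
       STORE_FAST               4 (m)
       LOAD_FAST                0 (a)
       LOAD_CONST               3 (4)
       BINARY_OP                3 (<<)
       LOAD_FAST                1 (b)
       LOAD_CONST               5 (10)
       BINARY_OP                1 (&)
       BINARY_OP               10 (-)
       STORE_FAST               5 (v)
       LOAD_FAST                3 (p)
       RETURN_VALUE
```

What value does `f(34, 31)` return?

68

LOAD_FAST_LOAD_FAST a,a → push 34,34. Stack: [34, 34]
BINARY_OP % → 34 % 34 = 0. Stack: [0]
STORE_FAST n → n=0. Stack: []
LOAD_FAST_LOAD_FAST b,b → push 31,31. Stack: [31, 31]
BINARY_OP * → 31 * 31 = 961. Stack: [961]
STORE_FAST n → n=961. Stack: []
LOAD_FAST_LOAD_FAST n,b → push 961,31. Stack: [961, 31]
COMPARE_OP bool(==) → 961 vs 31 = False. Stack: [False]
POP_JUMP_IF_FALSE → pop False; jump. Stack: []
LOAD_FAST_LOAD_FAST a,a → push 34,34. Stack: [34, 34]
BINARY_OP + → 34 + 34 = 68. Stack: [68]
STORE_FAST p → p=68. Stack: []
LOAD_FAST_LOAD_FAST a,n → push 34,961. Stack: [34, 961]
BINARY_OP + → 34 + 961 = 995. Stack: [995]
LOAD_FAST a → push 34. Stack: [995, 34]
BINARY_OP + → 995 + 34 = 1029. Stack: [1029]
STORE_FAST m → m=1029. Stack: []
LOAD_FAST a → push 34. Stack: [34]
LOAD_CONST → push 4. Stack: [34, 4]
BINARY_OP << → 34 << 4 = 544. Stack: [544]
LOAD_FAST b → push 31. Stack: [544, 31]
LOAD_CONST → push 10. Stack: [544, 31, 10]
BINARY_OP & → 31 & 10 = 10. Stack: [544, 10]
BINARY_OP - → 544 - 10 = 534. Stack: [534]
STORE_FAST v → v=534. Stack: []
LOAD_FAST p → push 68. Stack: [68]
RETURN_VALUE → return 68.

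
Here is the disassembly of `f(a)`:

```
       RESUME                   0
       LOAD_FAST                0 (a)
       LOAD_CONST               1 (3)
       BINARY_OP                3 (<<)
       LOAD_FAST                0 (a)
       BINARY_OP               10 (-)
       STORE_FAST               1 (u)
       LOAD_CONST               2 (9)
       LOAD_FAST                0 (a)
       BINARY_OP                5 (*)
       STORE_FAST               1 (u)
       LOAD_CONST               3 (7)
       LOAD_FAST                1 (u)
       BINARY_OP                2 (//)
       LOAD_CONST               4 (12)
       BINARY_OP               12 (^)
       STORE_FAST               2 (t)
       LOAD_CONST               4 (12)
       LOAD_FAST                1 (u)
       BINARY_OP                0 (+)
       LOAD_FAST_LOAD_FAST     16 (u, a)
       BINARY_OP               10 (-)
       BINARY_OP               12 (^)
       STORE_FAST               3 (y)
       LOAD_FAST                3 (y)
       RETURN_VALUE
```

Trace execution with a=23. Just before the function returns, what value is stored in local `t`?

LOAD_FAST a → push 23. Stack: [23]
LOAD_CONST → push 3. Stack: [23, 3]
BINARY_OP << → 23 << 3 = 184. Stack: [184]
LOAD_FAST a → push 23. Stack: [184, 23]
BINARY_OP - → 184 - 23 = 161. Stack: [161]
STORE_FAST u → u=161. Stack: []
LOAD_CONST → push 9. Stack: [9]
LOAD_FAST a → push 23. Stack: [9, 23]
BINARY_OP * → 9 * 23 = 207. Stack: [207]
STORE_FAST u → u=207. Stack: []
LOAD_CONST → push 7. Stack: [7]
LOAD_FAST u → push 207. Stack: [7, 207]
BINARY_OP // → 7 // 207 = 0. Stack: [0]
LOAD_CONST → push 12. Stack: [0, 12]
BINARY_OP ^ → 0 ^ 12 = 12. Stack: [12]
STORE_FAST t → t=12. Stack: []
LOAD_CONST → push 12. Stack: [12]
LOAD_FAST u → push 207. Stack: [12, 207]
BINARY_OP + → 12 + 207 = 219. Stack: [219]
LOAD_FAST_LOAD_FAST u,a → push 207,23. Stack: [219, 207, 23]
BINARY_OP - → 207 - 23 = 184. Stack: [219, 184]
BINARY_OP ^ → 219 ^ 184 = 99. Stack: [99]
STORE_FAST y → y=99. Stack: []
LOAD_FAST y → push 99. Stack: [99]
RETURN_VALUE → return 99.

12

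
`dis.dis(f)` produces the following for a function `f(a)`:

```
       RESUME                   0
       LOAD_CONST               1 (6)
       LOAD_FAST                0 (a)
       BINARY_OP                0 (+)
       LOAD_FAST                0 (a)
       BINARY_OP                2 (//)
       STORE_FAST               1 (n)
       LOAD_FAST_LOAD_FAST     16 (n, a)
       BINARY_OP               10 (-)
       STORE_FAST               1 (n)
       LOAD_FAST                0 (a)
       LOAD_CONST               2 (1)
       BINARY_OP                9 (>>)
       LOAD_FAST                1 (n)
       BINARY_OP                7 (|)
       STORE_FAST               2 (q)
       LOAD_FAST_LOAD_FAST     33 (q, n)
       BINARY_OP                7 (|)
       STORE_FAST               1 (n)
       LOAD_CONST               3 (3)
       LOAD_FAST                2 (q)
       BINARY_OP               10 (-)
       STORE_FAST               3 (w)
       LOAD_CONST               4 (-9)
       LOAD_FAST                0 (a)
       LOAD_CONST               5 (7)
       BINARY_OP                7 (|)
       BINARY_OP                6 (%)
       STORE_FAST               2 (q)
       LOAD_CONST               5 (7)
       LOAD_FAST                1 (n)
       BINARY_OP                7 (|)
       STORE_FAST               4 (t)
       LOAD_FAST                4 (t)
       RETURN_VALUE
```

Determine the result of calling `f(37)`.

LOAD_CONST → push 6. Stack: [6]
LOAD_FAST a → push 37. Stack: [6, 37]
BINARY_OP + → 6 + 37 = 43. Stack: [43]
LOAD_FAST a → push 37. Stack: [43, 37]
BINARY_OP // → 43 // 37 = 1. Stack: [1]
STORE_FAST n → n=1. Stack: []
LOAD_FAST_LOAD_FAST n,a → push 1,37. Stack: [1, 37]
BINARY_OP - → 1 - 37 = -36. Stack: [-36]
STORE_FAST n → n=-36. Stack: []
LOAD_FAST a → push 37. Stack: [37]
LOAD_CONST → push 1. Stack: [37, 1]
BINARY_OP >> → 37 >> 1 = 18. Stack: [18]
LOAD_FAST n → push -36. Stack: [18, -36]
BINARY_OP | → 18 | -36 = -34. Stack: [-34]
STORE_FAST q → q=-34. Stack: []
LOAD_FAST_LOAD_FAST q,n → push -34,-36. Stack: [-34, -36]
BINARY_OP | → -34 | -36 = -34. Stack: [-34]
STORE_FAST n → n=-34. Stack: []
LOAD_CONST → push 3. Stack: [3]
LOAD_FAST q → push -34. Stack: [3, -34]
BINARY_OP - → 3 - -34 = 37. Stack: [37]
STORE_FAST w → w=37. Stack: []
LOAD_CONST → push -9. Stack: [-9]
LOAD_FAST a → push 37. Stack: [-9, 37]
LOAD_CONST → push 7. Stack: [-9, 37, 7]
BINARY_OP | → 37 | 7 = 39. Stack: [-9, 39]
BINARY_OP % → -9 % 39 = 30. Stack: [30]
STORE_FAST q → q=30. Stack: []
LOAD_CONST → push 7. Stack: [7]
LOAD_FAST n → push -34. Stack: [7, -34]
BINARY_OP | → 7 | -34 = -33. Stack: [-33]
STORE_FAST t → t=-33. Stack: []
LOAD_FAST t → push -33. Stack: [-33]
RETURN_VALUE → return -33.

-33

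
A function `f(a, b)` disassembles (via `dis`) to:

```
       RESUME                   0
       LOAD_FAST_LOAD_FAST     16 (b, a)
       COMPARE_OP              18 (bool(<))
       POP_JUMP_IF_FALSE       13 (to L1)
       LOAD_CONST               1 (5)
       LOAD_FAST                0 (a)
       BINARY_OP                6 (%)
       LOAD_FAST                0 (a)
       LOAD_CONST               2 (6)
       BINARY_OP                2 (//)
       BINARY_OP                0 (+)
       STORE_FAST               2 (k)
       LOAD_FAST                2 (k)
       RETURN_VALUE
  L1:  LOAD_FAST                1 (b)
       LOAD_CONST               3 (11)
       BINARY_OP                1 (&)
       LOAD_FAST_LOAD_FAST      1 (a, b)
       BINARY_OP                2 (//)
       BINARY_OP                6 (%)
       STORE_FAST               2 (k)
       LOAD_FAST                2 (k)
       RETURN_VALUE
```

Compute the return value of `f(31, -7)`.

10

LOAD_FAST_LOAD_FAST b,a → push -7,31. Stack: [-7, 31]
COMPARE_OP bool(<) → -7 vs 31 = True. Stack: [True]
POP_JUMP_IF_FALSE → pop True; no jump. Stack: []
LOAD_CONST → push 5. Stack: [5]
LOAD_FAST a → push 31. Stack: [5, 31]
BINARY_OP % → 5 % 31 = 5. Stack: [5]
LOAD_FAST a → push 31. Stack: [5, 31]
LOAD_CONST → push 6. Stack: [5, 31, 6]
BINARY_OP // → 31 // 6 = 5. Stack: [5, 5]
BINARY_OP + → 5 + 5 = 10. Stack: [10]
STORE_FAST k → k=10. Stack: []
LOAD_FAST k → push 10. Stack: [10]
RETURN_VALUE → return 10.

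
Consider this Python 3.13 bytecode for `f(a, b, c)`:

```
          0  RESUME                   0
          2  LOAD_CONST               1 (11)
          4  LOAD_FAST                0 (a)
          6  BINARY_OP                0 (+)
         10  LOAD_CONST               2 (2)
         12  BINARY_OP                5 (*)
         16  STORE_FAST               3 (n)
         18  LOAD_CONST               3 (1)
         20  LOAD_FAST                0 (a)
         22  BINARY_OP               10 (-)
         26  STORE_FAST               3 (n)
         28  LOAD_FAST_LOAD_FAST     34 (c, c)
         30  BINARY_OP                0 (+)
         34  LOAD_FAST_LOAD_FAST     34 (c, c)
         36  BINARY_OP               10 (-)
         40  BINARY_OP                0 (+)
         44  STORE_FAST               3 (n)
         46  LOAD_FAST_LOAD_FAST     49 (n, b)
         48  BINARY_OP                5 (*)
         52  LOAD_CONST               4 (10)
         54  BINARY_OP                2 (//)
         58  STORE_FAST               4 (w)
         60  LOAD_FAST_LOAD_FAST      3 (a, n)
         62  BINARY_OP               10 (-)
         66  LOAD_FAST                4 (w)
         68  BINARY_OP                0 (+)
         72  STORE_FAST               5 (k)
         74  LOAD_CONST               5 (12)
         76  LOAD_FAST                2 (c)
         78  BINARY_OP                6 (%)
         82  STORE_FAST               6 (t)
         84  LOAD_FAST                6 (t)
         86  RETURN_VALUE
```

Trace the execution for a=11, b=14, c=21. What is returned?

12

LOAD_CONST → push 11. Stack: [11]
LOAD_FAST a → push 11. Stack: [11, 11]
BINARY_OP + → 11 + 11 = 22. Stack: [22]
LOAD_CONST → push 2. Stack: [22, 2]
BINARY_OP * → 22 * 2 = 44. Stack: [44]
STORE_FAST n → n=44. Stack: []
LOAD_CONST → push 1. Stack: [1]
LOAD_FAST a → push 11. Stack: [1, 11]
BINARY_OP - → 1 - 11 = -10. Stack: [-10]
STORE_FAST n → n=-10. Stack: []
LOAD_FAST_LOAD_FAST c,c → push 21,21. Stack: [21, 21]
BINARY_OP + → 21 + 21 = 42. Stack: [42]
LOAD_FAST_LOAD_FAST c,c → push 21,21. Stack: [42, 21, 21]
BINARY_OP - → 21 - 21 = 0. Stack: [42, 0]
BINARY_OP + → 42 + 0 = 42. Stack: [42]
STORE_FAST n → n=42. Stack: []
LOAD_FAST_LOAD_FAST n,b → push 42,14. Stack: [42, 14]
BINARY_OP * → 42 * 14 = 588. Stack: [588]
LOAD_CONST → push 10. Stack: [588, 10]
BINARY_OP // → 588 // 10 = 58. Stack: [58]
STORE_FAST w → w=58. Stack: []
LOAD_FAST_LOAD_FAST a,n → push 11,42. Stack: [11, 42]
BINARY_OP - → 11 - 42 = -31. Stack: [-31]
LOAD_FAST w → push 58. Stack: [-31, 58]
BINARY_OP + → -31 + 58 = 27. Stack: [27]
STORE_FAST k → k=27. Stack: []
LOAD_CONST → push 12. Stack: [12]
LOAD_FAST c → push 21. Stack: [12, 21]
BINARY_OP % → 12 % 21 = 12. Stack: [12]
STORE_FAST t → t=12. Stack: []
LOAD_FAST t → push 12. Stack: [12]
RETURN_VALUE → return 12.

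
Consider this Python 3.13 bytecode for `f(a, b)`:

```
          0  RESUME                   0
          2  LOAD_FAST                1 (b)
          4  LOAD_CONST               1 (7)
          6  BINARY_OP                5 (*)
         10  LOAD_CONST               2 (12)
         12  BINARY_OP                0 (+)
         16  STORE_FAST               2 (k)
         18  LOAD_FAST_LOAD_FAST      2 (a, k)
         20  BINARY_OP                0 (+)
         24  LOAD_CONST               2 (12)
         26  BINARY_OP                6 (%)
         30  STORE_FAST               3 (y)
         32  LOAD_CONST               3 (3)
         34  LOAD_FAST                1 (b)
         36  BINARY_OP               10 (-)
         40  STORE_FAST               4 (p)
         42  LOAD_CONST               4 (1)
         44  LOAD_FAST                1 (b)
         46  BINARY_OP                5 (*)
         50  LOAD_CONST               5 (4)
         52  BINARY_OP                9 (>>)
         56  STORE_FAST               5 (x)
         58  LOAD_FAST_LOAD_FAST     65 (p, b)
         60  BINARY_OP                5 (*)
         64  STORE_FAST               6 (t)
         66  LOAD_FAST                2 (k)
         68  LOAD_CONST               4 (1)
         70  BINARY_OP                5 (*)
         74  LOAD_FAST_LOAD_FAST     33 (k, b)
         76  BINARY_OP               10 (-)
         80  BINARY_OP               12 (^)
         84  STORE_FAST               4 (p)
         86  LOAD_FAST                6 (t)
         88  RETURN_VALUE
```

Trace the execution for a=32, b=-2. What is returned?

LOAD_FAST b → push -2. Stack: [-2]
LOAD_CONST → push 7. Stack: [-2, 7]
BINARY_OP * → -2 * 7 = -14. Stack: [-14]
LOAD_CONST → push 12. Stack: [-14, 12]
BINARY_OP + → -14 + 12 = -2. Stack: [-2]
STORE_FAST k → k=-2. Stack: []
LOAD_FAST_LOAD_FAST a,k → push 32,-2. Stack: [32, -2]
BINARY_OP + → 32 + -2 = 30. Stack: [30]
LOAD_CONST → push 12. Stack: [30, 12]
BINARY_OP % → 30 % 12 = 6. Stack: [6]
STORE_FAST y → y=6. Stack: []
LOAD_CONST → push 3. Stack: [3]
LOAD_FAST b → push -2. Stack: [3, -2]
BINARY_OP - → 3 - -2 = 5. Stack: [5]
STORE_FAST p → p=5. Stack: []
LOAD_CONST → push 1. Stack: [1]
LOAD_FAST b → push -2. Stack: [1, -2]
BINARY_OP * → 1 * -2 = -2. Stack: [-2]
LOAD_CONST → push 4. Stack: [-2, 4]
BINARY_OP >> → -2 >> 4 = -1. Stack: [-1]
STORE_FAST x → x=-1. Stack: []
LOAD_FAST_LOAD_FAST p,b → push 5,-2. Stack: [5, -2]
BINARY_OP * → 5 * -2 = -10. Stack: [-10]
STORE_FAST t → t=-10. Stack: []
LOAD_FAST k → push -2. Stack: [-2]
LOAD_CONST → push 1. Stack: [-2, 1]
BINARY_OP * → -2 * 1 = -2. Stack: [-2]
LOAD_FAST_LOAD_FAST k,b → push -2,-2. Stack: [-2, -2, -2]
BINARY_OP - → -2 - -2 = 0. Stack: [-2, 0]
BINARY_OP ^ → -2 ^ 0 = -2. Stack: [-2]
STORE_FAST p → p=-2. Stack: []
LOAD_FAST t → push -10. Stack: [-10]
RETURN_VALUE → return -10.

-10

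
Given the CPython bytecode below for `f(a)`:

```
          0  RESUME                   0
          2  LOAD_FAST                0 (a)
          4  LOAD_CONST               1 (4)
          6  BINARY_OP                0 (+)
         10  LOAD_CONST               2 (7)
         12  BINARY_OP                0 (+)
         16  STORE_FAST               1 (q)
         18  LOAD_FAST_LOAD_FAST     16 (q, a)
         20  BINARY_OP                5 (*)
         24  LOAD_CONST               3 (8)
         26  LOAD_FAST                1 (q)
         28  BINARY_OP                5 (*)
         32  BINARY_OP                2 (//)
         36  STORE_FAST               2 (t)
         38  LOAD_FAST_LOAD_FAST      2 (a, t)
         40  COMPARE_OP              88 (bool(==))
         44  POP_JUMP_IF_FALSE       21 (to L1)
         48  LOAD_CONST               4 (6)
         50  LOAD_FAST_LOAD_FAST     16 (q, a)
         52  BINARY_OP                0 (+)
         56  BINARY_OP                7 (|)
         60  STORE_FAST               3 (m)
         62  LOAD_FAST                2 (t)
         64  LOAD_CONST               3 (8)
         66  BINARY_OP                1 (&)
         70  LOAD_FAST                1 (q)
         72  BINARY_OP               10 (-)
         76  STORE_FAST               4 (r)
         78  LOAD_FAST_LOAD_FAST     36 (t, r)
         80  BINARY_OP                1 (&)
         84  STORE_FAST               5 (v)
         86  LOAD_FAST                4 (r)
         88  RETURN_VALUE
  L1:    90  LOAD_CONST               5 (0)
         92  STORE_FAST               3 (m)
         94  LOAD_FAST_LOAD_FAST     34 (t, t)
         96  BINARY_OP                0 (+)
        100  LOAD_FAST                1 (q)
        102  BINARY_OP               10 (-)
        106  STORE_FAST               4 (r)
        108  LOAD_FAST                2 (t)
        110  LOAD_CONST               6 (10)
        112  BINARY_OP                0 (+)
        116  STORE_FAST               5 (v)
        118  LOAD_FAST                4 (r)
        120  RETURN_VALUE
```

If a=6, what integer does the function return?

LOAD_FAST a → push 6. Stack: [6]
LOAD_CONST → push 4. Stack: [6, 4]
BINARY_OP + → 6 + 4 = 10. Stack: [10]
LOAD_CONST → push 7. Stack: [10, 7]
BINARY_OP + → 10 + 7 = 17. Stack: [17]
STORE_FAST q → q=17. Stack: []
LOAD_FAST_LOAD_FAST q,a → push 17,6. Stack: [17, 6]
BINARY_OP * → 17 * 6 = 102. Stack: [102]
LOAD_CONST → push 8. Stack: [102, 8]
LOAD_FAST q → push 17. Stack: [102, 8, 17]
BINARY_OP * → 8 * 17 = 136. Stack: [102, 136]
BINARY_OP // → 102 // 136 = 0. Stack: [0]
STORE_FAST t → t=0. Stack: []
LOAD_FAST_LOAD_FAST a,t → push 6,0. Stack: [6, 0]
COMPARE_OP bool(==) → 6 vs 0 = False. Stack: [False]
POP_JUMP_IF_FALSE → pop False; jump. Stack: []
LOAD_CONST → push 0. Stack: [0]
STORE_FAST m → m=0. Stack: []
LOAD_FAST_LOAD_FAST t,t → push 0,0. Stack: [0, 0]
BINARY_OP + → 0 + 0 = 0. Stack: [0]
LOAD_FAST q → push 17. Stack: [0, 17]
BINARY_OP - → 0 - 17 = -17. Stack: [-17]
STORE_FAST r → r=-17. Stack: []
LOAD_FAST t → push 0. Stack: [0]
LOAD_CONST → push 10. Stack: [0, 10]
BINARY_OP + → 0 + 10 = 10. Stack: [10]
STORE_FAST v → v=10. Stack: []
LOAD_FAST r → push -17. Stack: [-17]
RETURN_VALUE → return -17.

-17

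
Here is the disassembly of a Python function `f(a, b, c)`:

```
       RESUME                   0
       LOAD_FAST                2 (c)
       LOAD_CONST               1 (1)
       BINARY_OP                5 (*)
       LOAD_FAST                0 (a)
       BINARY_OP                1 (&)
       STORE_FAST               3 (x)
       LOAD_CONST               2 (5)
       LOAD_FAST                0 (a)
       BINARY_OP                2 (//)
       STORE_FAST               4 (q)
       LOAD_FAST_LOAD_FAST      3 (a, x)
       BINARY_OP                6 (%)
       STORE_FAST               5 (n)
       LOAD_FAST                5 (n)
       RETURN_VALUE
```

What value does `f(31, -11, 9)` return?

4

LOAD_FAST c → push 9. Stack: [9]
LOAD_CONST → push 1. Stack: [9, 1]
BINARY_OP * → 9 * 1 = 9. Stack: [9]
LOAD_FAST a → push 31. Stack: [9, 31]
BINARY_OP & → 9 & 31 = 9. Stack: [9]
STORE_FAST x → x=9. Stack: []
LOAD_CONST → push 5. Stack: [5]
LOAD_FAST a → push 31. Stack: [5, 31]
BINARY_OP // → 5 // 31 = 0. Stack: [0]
STORE_FAST q → q=0. Stack: []
LOAD_FAST_LOAD_FAST a,x → push 31,9. Stack: [31, 9]
BINARY_OP % → 31 % 9 = 4. Stack: [4]
STORE_FAST n → n=4. Stack: []
LOAD_FAST n → push 4. Stack: [4]
RETURN_VALUE → return 4.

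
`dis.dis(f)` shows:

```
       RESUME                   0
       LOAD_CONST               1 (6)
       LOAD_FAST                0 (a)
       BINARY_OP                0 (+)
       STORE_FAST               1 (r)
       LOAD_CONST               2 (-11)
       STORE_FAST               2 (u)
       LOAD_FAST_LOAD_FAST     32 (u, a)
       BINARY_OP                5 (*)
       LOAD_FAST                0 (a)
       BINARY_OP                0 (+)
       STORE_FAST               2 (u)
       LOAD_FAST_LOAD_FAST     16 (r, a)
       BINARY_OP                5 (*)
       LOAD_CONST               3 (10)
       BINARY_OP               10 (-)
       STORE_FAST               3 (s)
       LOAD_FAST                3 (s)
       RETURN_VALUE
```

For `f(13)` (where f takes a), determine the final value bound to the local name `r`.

19

LOAD_CONST → push 6. Stack: [6]
LOAD_FAST a → push 13. Stack: [6, 13]
BINARY_OP + → 6 + 13 = 19. Stack: [19]
STORE_FAST r → r=19. Stack: []
LOAD_CONST → push -11. Stack: [-11]
STORE_FAST u → u=-11. Stack: []
LOAD_FAST_LOAD_FAST u,a → push -11,13. Stack: [-11, 13]
BINARY_OP * → -11 * 13 = -143. Stack: [-143]
LOAD_FAST a → push 13. Stack: [-143, 13]
BINARY_OP + → -143 + 13 = -130. Stack: [-130]
STORE_FAST u → u=-130. Stack: []
LOAD_FAST_LOAD_FAST r,a → push 19,13. Stack: [19, 13]
BINARY_OP * → 19 * 13 = 247. Stack: [247]
LOAD_CONST → push 10. Stack: [247, 10]
BINARY_OP - → 247 - 10 = 237. Stack: [237]
STORE_FAST s → s=237. Stack: []
LOAD_FAST s → push 237. Stack: [237]
RETURN_VALUE → return 237.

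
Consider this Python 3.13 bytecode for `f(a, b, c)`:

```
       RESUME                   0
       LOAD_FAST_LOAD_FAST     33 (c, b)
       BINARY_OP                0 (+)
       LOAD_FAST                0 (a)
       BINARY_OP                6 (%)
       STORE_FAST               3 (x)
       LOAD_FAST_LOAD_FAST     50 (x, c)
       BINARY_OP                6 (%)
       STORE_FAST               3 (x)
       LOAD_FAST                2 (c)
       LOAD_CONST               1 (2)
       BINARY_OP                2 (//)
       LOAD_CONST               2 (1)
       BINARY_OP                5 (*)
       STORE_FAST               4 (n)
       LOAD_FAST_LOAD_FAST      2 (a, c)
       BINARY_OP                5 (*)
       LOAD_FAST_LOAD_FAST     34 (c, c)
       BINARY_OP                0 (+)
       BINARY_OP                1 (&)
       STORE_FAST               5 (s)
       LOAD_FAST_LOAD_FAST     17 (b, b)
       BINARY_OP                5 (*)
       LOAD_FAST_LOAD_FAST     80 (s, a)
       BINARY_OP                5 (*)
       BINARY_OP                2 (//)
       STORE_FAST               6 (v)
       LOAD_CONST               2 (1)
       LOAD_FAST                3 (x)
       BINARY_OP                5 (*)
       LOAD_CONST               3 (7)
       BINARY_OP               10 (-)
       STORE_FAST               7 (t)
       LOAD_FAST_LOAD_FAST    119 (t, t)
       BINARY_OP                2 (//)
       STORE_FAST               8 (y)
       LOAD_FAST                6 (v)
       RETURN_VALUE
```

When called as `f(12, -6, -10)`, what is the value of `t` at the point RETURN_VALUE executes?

-9

LOAD_FAST_LOAD_FAST c,b → push -10,-6. Stack: [-10, -6]
BINARY_OP + → -10 + -6 = -16. Stack: [-16]
LOAD_FAST a → push 12. Stack: [-16, 12]
BINARY_OP % → -16 % 12 = 8. Stack: [8]
STORE_FAST x → x=8. Stack: []
LOAD_FAST_LOAD_FAST x,c → push 8,-10. Stack: [8, -10]
BINARY_OP % → 8 % -10 = -2. Stack: [-2]
STORE_FAST x → x=-2. Stack: []
LOAD_FAST c → push -10. Stack: [-10]
LOAD_CONST → push 2. Stack: [-10, 2]
BINARY_OP // → -10 // 2 = -5. Stack: [-5]
LOAD_CONST → push 1. Stack: [-5, 1]
BINARY_OP * → -5 * 1 = -5. Stack: [-5]
STORE_FAST n → n=-5. Stack: []
LOAD_FAST_LOAD_FAST a,c → push 12,-10. Stack: [12, -10]
BINARY_OP * → 12 * -10 = -120. Stack: [-120]
LOAD_FAST_LOAD_FAST c,c → push -10,-10. Stack: [-120, -10, -10]
BINARY_OP + → -10 + -10 = -20. Stack: [-120, -20]
BINARY_OP & → -120 & -20 = -120. Stack: [-120]
STORE_FAST s → s=-120. Stack: []
LOAD_FAST_LOAD_FAST b,b → push -6,-6. Stack: [-6, -6]
BINARY_OP * → -6 * -6 = 36. Stack: [36]
LOAD_FAST_LOAD_FAST s,a → push -120,12. Stack: [36, -120, 12]
BINARY_OP * → -120 * 12 = -1440. Stack: [36, -1440]
BINARY_OP // → 36 // -1440 = -1. Stack: [-1]
STORE_FAST v → v=-1. Stack: []
LOAD_CONST → push 1. Stack: [1]
LOAD_FAST x → push -2. Stack: [1, -2]
BINARY_OP * → 1 * -2 = -2. Stack: [-2]
LOAD_CONST → push 7. Stack: [-2, 7]
BINARY_OP - → -2 - 7 = -9. Stack: [-9]
STORE_FAST t → t=-9. Stack: []
LOAD_FAST_LOAD_FAST t,t → push -9,-9. Stack: [-9, -9]
BINARY_OP // → -9 // -9 = 1. Stack: [1]
STORE_FAST y → y=1. Stack: []
LOAD_FAST v → push -1. Stack: [-1]
RETURN_VALUE → return -1.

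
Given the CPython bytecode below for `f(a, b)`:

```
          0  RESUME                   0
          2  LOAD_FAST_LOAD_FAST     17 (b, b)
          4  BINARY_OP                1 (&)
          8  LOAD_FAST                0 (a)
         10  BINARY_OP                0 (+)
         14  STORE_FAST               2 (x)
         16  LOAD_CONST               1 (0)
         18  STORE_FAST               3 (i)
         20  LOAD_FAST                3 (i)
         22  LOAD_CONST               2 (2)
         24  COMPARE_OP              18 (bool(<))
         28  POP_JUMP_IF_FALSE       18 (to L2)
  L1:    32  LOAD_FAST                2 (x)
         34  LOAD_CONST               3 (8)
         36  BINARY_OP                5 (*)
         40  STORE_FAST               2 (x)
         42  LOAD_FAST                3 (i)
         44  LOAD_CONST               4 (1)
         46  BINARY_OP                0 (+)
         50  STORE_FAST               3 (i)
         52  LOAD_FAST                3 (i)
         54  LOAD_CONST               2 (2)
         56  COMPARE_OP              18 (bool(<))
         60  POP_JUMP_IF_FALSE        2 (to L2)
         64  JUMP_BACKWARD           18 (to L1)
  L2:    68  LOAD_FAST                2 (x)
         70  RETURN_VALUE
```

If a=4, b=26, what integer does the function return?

LOAD_FAST_LOAD_FAST b,b → push 26,26. Stack: [26, 26]
BINARY_OP & → 26 & 26 = 26. Stack: [26]
LOAD_FAST a → push 4. Stack: [26, 4]
BINARY_OP + → 26 + 4 = 30. Stack: [30]
STORE_FAST x → x=30. Stack: []
LOAD_CONST → push 0. Stack: [0]
STORE_FAST i → i=0. Stack: []
LOAD_FAST i → push 0. Stack: [0]
LOAD_CONST → push 2. Stack: [0, 2]
COMPARE_OP bool(<) → 0 vs 2 = True. Stack: [True]
POP_JUMP_IF_FALSE → pop True; no jump. Stack: []
LOAD_FAST x → push 30. Stack: [30]
LOAD_CONST → push 8. Stack: [30, 8]
BINARY_OP * → 30 * 8 = 240. Stack: [240]
STORE_FAST x → x=240. Stack: []
LOAD_FAST i → push 0. Stack: [0]
LOAD_CONST → push 1. Stack: [0, 1]
BINARY_OP + → 0 + 1 = 1. Stack: [1]
STORE_FAST i → i=1. Stack: []
LOAD_FAST i → push 1. Stack: [1]
LOAD_CONST → push 2. Stack: [1, 2]
COMPARE_OP bool(<) → 1 vs 2 = True. Stack: [True]
POP_JUMP_IF_FALSE → pop True; no jump. Stack: []
LOAD_FAST x → push 240. Stack: [240]
LOAD_CONST → push 8. Stack: [240, 8]
BINARY_OP * → 240 * 8 = 1920. Stack: [1920]
STORE_FAST x → x=1920. Stack: []
LOAD_FAST i → push 1. Stack: [1]
LOAD_CONST → push 1. Stack: [1, 1]
BINARY_OP + → 1 + 1 = 2. Stack: [2]
STORE_FAST i → i=2. Stack: []
LOAD_FAST i → push 2. Stack: [2]
LOAD_CONST → push 2. Stack: [2, 2]
COMPARE_OP bool(<) → 2 vs 2 = False. Stack: [False]
POP_JUMP_IF_FALSE → pop False; jump. Stack: []
LOAD_FAST x → push 1920. Stack: [1920]
RETURN_VALUE → return 1920.

1920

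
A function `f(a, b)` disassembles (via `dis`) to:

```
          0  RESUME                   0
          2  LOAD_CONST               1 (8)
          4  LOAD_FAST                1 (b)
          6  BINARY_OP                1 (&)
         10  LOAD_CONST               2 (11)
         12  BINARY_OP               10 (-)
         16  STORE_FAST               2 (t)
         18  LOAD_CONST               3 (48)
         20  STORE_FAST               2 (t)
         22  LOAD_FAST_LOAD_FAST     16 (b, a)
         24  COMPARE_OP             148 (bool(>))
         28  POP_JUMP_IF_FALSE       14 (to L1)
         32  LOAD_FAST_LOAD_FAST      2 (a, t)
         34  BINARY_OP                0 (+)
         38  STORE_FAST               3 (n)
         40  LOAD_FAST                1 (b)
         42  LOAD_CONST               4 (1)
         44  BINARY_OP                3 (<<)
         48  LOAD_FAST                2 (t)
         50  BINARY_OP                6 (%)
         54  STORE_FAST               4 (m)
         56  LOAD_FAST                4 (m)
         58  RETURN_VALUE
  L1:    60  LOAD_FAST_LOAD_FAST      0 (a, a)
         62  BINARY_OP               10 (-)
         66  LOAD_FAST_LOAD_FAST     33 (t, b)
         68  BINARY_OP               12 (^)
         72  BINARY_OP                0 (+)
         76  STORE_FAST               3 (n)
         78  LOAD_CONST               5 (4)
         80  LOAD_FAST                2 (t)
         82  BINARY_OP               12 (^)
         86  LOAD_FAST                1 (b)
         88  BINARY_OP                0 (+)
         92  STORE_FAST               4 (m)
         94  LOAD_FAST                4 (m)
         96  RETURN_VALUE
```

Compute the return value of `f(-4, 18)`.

36

LOAD_CONST → push 8. Stack: [8]
LOAD_FAST b → push 18. Stack: [8, 18]
BINARY_OP & → 8 & 18 = 0. Stack: [0]
LOAD_CONST → push 11. Stack: [0, 11]
BINARY_OP - → 0 - 11 = -11. Stack: [-11]
STORE_FAST t → t=-11. Stack: []
LOAD_CONST → push 48. Stack: [48]
STORE_FAST t → t=48. Stack: []
LOAD_FAST_LOAD_FAST b,a → push 18,-4. Stack: [18, -4]
COMPARE_OP bool(>) → 18 vs -4 = True. Stack: [True]
POP_JUMP_IF_FALSE → pop True; no jump. Stack: []
LOAD_FAST_LOAD_FAST a,t → push -4,48. Stack: [-4, 48]
BINARY_OP + → -4 + 48 = 44. Stack: [44]
STORE_FAST n → n=44. Stack: []
LOAD_FAST b → push 18. Stack: [18]
LOAD_CONST → push 1. Stack: [18, 1]
BINARY_OP << → 18 << 1 = 36. Stack: [36]
LOAD_FAST t → push 48. Stack: [36, 48]
BINARY_OP % → 36 % 48 = 36. Stack: [36]
STORE_FAST m → m=36. Stack: []
LOAD_FAST m → push 36. Stack: [36]
RETURN_VALUE → return 36.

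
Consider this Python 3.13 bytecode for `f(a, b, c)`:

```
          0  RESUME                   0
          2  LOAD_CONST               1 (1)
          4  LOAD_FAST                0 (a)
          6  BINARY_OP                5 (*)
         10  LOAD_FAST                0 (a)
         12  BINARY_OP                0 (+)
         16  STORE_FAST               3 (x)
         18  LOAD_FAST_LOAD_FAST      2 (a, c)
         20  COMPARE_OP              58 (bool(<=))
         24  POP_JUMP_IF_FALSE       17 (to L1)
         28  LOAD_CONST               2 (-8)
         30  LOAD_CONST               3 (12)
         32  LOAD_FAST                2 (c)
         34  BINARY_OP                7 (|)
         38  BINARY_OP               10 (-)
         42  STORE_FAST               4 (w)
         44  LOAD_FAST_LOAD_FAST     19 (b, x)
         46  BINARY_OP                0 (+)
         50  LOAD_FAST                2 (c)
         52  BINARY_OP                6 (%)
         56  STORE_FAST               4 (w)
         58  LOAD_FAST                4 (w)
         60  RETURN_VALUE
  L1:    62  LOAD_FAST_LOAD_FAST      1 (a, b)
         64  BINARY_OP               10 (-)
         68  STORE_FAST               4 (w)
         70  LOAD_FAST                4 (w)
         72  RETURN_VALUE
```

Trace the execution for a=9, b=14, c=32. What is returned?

0

LOAD_CONST → push 1. Stack: [1]
LOAD_FAST a → push 9. Stack: [1, 9]
BINARY_OP * → 1 * 9 = 9. Stack: [9]
LOAD_FAST a → push 9. Stack: [9, 9]
BINARY_OP + → 9 + 9 = 18. Stack: [18]
STORE_FAST x → x=18. Stack: []
LOAD_FAST_LOAD_FAST a,c → push 9,32. Stack: [9, 32]
COMPARE_OP bool(<=) → 9 vs 32 = True. Stack: [True]
POP_JUMP_IF_FALSE → pop True; no jump. Stack: []
LOAD_CONST → push -8. Stack: [-8]
LOAD_CONST → push 12. Stack: [-8, 12]
LOAD_FAST c → push 32. Stack: [-8, 12, 32]
BINARY_OP | → 12 | 32 = 44. Stack: [-8, 44]
BINARY_OP - → -8 - 44 = -52. Stack: [-52]
STORE_FAST w → w=-52. Stack: []
LOAD_FAST_LOAD_FAST b,x → push 14,18. Stack: [14, 18]
BINARY_OP + → 14 + 18 = 32. Stack: [32]
LOAD_FAST c → push 32. Stack: [32, 32]
BINARY_OP % → 32 % 32 = 0. Stack: [0]
STORE_FAST w → w=0. Stack: []
LOAD_FAST w → push 0. Stack: [0]
RETURN_VALUE → return 0.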